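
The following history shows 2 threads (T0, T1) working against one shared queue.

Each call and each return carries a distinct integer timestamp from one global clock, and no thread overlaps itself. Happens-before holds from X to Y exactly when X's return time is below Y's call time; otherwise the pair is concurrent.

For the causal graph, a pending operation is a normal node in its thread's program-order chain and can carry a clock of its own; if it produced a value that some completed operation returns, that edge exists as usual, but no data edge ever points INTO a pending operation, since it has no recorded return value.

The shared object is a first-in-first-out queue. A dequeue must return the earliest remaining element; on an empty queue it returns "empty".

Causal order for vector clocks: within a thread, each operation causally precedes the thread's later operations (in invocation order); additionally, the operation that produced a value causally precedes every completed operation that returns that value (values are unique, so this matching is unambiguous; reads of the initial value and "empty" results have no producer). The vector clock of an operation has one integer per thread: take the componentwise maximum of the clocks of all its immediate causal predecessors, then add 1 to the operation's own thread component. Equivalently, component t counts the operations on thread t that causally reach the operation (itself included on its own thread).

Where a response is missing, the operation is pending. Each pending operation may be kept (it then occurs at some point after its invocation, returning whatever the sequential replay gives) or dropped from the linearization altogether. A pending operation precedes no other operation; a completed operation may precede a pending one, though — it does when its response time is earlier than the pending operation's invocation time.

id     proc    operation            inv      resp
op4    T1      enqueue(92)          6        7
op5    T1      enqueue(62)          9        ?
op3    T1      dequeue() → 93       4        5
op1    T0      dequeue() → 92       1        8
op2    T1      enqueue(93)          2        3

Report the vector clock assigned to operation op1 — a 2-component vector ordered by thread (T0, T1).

op2 (invocation 2): nothing precedes it; T1's component alone gives (0, 1)
op3 (invocation 4): componentwise max over VC(op2)=(0, 1), +1 at T1, giving (0, 2)
op4 (invocation 6): componentwise max over VC(op3)=(0, 2), +1 at T1, giving (0, 3)
op5 (invocation 9): componentwise max over VC(op4)=(0, 3), +1 at T1, giving (0, 4)
op1 (invocation 1): componentwise max over VC(op4)=(0, 3), +1 at T0, giving (1, 3)
target: VC(op1) = (1, 3)

(1, 3)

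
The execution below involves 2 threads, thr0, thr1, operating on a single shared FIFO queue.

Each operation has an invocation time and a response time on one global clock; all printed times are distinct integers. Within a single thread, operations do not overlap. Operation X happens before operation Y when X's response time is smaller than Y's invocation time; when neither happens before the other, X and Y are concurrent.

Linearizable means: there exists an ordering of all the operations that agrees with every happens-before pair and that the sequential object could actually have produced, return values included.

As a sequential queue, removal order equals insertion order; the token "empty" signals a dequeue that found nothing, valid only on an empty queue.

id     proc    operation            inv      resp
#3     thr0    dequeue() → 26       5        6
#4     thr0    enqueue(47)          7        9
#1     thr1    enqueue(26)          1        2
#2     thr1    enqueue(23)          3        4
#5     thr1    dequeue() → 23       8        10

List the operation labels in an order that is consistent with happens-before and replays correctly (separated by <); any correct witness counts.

after step 1 (#1 enqueue(26)): queue <26>
after step 2 (#2 enqueue(23)): queue <26,23>
after step 3 (#3 dequeue() → 26): queue <23>
after step 4 (#4 enqueue(47)): queue <23,47>
after step 5 (#5 dequeue() → 23): queue <47>

#1 < #2 < #3 < #4 < #5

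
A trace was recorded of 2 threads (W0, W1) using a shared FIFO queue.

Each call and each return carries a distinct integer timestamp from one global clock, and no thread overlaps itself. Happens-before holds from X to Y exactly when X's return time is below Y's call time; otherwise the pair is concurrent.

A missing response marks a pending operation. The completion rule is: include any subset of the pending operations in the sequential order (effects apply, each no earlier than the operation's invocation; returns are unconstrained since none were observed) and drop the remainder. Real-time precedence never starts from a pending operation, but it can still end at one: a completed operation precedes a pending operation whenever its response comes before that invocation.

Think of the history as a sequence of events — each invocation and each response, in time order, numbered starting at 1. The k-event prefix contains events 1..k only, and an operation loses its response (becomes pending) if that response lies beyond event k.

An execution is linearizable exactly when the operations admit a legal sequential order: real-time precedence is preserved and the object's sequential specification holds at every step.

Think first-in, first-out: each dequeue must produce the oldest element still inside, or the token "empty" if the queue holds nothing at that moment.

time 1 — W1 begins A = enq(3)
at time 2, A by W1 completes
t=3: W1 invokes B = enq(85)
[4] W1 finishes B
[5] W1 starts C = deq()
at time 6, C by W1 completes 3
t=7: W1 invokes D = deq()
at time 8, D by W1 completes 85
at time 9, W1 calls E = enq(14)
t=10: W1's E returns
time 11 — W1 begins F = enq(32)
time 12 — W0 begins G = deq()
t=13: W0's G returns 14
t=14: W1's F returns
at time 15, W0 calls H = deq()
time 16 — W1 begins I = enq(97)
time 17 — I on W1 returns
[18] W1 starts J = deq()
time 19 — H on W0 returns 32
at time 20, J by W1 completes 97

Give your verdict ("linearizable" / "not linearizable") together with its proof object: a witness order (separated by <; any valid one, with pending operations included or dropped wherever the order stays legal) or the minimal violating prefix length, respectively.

step 1: A enq(3) — queue <3>
step 2: B enq(85) — queue <3,85>
step 3: C deq() → 3 — queue <85>
step 4: D deq() → 85 — queue <>
step 5: E enq(14) — queue <14>
step 6: F enq(32) — queue <14,32>
step 7: G deq() → 14 — queue <32>
step 8: H deq() → 32 — queue <>
step 9: I enq(97) — queue <97>
step 10: J deq() → 97 — queue <>

linearizable — witness: A < B < C < D < E < F < G < H < I < J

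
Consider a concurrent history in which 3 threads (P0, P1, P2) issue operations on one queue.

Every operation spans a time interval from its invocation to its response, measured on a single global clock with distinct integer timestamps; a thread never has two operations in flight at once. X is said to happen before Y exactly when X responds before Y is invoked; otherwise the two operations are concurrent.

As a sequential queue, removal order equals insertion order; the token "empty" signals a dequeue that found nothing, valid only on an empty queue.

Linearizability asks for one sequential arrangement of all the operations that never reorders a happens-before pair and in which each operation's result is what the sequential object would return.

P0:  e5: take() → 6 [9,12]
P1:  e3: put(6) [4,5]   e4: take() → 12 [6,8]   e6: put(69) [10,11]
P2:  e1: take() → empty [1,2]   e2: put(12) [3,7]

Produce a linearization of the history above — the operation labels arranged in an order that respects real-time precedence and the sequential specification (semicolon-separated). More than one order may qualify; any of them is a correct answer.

after step 1 (e1 take() → empty): queue <>
after step 2 (e2 put(12)): queue <12>
after step 3 (e3 put(6)): queue <12,6>
after step 4 (e4 take() → 12): queue <6>
after step 5 (e5 take() → 6): queue <>
after step 6 (e6 put(69)): queue <69>

e1; e2; e3; e4; e5; e6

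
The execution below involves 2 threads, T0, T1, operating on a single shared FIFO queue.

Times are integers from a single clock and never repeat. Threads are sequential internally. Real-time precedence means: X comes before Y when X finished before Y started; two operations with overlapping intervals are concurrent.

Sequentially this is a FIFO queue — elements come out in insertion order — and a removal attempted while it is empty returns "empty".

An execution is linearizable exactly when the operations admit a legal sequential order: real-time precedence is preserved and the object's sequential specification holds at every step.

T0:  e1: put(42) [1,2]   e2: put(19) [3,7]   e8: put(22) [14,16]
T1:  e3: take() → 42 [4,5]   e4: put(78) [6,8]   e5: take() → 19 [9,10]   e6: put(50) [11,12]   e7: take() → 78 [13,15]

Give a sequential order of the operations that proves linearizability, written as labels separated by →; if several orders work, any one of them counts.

1. e1 put(42), leaving queue <42>
2. e2 put(19), leaving queue <42,19>
3. e3 take() → 42, leaving queue <19>
4. e4 put(78), leaving queue <19,78>
5. e5 take() → 19, leaving queue <78>
6. e6 put(50), leaving queue <78,50>
7. e7 take() → 78, leaving queue <50>
8. e8 put(22), leaving queue <50,22>

e1 → e2 → e3 → e4 → e5 → e6 → e7 → e8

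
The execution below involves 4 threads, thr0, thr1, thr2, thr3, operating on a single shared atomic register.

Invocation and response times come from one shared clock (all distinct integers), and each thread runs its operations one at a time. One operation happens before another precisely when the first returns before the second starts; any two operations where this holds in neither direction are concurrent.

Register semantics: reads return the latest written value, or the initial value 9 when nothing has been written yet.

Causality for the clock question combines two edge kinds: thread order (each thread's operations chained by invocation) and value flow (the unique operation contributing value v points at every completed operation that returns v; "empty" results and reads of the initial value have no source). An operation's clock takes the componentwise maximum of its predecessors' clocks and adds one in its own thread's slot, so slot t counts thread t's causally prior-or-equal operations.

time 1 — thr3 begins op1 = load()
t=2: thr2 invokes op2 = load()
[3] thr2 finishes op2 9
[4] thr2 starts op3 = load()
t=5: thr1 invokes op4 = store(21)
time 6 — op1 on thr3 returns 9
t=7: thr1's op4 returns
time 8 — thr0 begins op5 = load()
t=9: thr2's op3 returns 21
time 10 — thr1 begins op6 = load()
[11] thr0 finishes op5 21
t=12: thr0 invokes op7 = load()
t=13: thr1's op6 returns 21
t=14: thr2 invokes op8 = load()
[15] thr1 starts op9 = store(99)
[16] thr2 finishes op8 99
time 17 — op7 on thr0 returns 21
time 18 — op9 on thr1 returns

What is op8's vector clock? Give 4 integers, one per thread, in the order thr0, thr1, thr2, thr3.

op1, invoked 1, has no incoming edges; only thr3's bump applies → (0, 0, 0, 1)
op2, invoked 2, has no incoming edges; only thr2's bump applies → (0, 0, 1, 0)
op4, invoked 5, has no incoming edges; only thr1's bump applies → (0, 1, 0, 0)
merge at op6 (invoked 10): VC(op4)=(0, 1, 0, 0), own-thread bump on thr1 → (0, 2, 0, 0)
merge at op5 (invoked 8): VC(op4)=(0, 1, 0, 0), own-thread bump on thr0 → (1, 1, 0, 0)
merge at op3 (invoked 4): VC(op2)=(0, 0, 1, 0), VC(op4)=(0, 1, 0, 0), own-thread bump on thr2 → (0, 1, 2, 0)
merge at op9 (invoked 15): VC(op6)=(0, 2, 0, 0), own-thread bump on thr1 → (0, 3, 0, 0)
merge at op7 (invoked 12): VC(op4)=(0, 1, 0, 0), VC(op5)=(1, 1, 0, 0), own-thread bump on thr0 → (2, 1, 0, 0)
merge at op8 (invoked 14): VC(op3)=(0, 1, 2, 0), VC(op9)=(0, 3, 0, 0), own-thread bump on thr2 → (0, 3, 3, 0)
target: VC(op8) = (0, 3, 3, 0)

(0, 3, 3, 0)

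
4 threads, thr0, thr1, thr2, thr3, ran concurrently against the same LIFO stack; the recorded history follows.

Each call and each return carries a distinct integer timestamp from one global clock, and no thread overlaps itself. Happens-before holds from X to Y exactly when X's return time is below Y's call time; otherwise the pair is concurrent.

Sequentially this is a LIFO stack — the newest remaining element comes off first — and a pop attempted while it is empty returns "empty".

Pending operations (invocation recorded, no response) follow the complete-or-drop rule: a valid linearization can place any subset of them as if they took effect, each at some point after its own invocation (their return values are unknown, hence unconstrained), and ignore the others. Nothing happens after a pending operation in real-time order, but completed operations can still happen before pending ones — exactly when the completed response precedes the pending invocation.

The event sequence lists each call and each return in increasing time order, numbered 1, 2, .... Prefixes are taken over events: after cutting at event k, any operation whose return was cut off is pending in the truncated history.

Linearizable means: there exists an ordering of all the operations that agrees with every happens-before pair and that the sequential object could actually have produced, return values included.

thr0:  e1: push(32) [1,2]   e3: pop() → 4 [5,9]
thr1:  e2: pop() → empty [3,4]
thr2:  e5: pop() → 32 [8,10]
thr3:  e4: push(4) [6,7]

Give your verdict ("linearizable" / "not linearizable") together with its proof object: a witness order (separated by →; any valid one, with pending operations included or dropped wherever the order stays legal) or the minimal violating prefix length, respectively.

not linearizable — minimal violating prefix: 4 events

through event 3 a valid linearization exists; event 4 (e2 responding at time 4) ends that
exactly one order of the 2 completed ops respects real time; the LIFO stack replay fails
take e1, e2: step 2 already fails, because e2 pop() → empty cannot occur there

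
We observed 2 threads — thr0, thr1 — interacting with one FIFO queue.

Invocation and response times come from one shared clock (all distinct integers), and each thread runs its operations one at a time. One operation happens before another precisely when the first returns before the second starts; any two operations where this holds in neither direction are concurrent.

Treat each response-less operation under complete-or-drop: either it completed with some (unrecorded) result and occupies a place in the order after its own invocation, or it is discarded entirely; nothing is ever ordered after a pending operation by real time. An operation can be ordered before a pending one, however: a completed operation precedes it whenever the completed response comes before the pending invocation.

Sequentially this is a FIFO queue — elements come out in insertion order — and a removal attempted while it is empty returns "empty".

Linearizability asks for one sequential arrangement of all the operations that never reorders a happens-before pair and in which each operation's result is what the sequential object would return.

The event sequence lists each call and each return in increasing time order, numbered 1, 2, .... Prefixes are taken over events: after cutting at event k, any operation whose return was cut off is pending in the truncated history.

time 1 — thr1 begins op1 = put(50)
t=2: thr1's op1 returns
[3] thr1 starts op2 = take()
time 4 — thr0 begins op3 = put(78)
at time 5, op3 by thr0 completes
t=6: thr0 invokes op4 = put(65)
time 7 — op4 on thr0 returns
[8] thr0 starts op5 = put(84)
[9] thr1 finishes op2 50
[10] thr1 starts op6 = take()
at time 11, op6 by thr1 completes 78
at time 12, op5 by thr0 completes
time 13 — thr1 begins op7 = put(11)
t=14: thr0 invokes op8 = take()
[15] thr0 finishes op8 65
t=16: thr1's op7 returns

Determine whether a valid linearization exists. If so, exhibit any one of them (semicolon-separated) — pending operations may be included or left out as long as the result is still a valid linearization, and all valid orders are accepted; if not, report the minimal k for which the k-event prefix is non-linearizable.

linearizable — witness: op1; op2; op3; op4; op5; op6; op7; op8

step 1: op1 put(50) — queue <50>
step 2: op2 take() → 50 — queue <>
step 3: op3 put(78) — queue <78>
step 4: op4 put(65) — queue <78,65>
step 5: op5 put(84) — queue <78,65,84>
step 6: op6 take() → 78 — queue <65,84>
step 7: op7 put(11) — queue <65,84,11>
step 8: op8 take() → 65 — queue <84,11>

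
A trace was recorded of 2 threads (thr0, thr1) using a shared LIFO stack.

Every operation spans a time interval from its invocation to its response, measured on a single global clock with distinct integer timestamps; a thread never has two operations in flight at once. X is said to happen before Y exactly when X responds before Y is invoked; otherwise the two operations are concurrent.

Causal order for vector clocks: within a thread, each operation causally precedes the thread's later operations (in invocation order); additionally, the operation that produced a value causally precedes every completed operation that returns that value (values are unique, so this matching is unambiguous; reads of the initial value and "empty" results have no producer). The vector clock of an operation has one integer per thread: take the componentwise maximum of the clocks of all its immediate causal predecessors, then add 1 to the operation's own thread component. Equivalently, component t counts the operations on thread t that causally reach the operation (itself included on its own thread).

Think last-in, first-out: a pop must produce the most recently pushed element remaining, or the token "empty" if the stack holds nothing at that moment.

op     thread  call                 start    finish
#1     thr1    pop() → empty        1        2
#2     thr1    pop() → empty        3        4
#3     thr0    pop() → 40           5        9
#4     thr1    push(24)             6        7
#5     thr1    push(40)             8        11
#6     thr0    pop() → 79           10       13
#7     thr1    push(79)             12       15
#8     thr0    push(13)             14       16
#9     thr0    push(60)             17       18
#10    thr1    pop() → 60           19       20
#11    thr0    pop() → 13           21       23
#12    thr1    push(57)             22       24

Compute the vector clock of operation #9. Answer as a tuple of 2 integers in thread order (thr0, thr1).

root op #1, invoked 1: fresh clock plus thr1's own tick → (0, 1)
VC(#2, invoked at 3): max of VC(#1)=(0, 1), then +1 on thread thr1 → (0, 2)
VC(#4, invoked at 6): max of VC(#2)=(0, 2), then +1 on thread thr1 → (0, 3)
VC(#5, invoked at 8): max of VC(#4)=(0, 3), then +1 on thread thr1 → (0, 4)
VC(#7, invoked at 12): max of VC(#5)=(0, 4), then +1 on thread thr1 → (0, 5)
VC(#3, invoked at 5): max of VC(#5)=(0, 4), then +1 on thread thr0 → (1, 4)
VC(#6, invoked at 10): max of VC(#3)=(1, 4), VC(#7)=(0, 5), then +1 on thread thr0 → (2, 5)
VC(#8, invoked at 14): max of VC(#6)=(2, 5), then +1 on thread thr0 → (3, 5)
VC(#9, invoked at 17): max of VC(#8)=(3, 5), then +1 on thread thr0 → (4, 5)
VC(#10, invoked at 19): max of VC(#7)=(0, 5), VC(#9)=(4, 5), then +1 on thread thr1 → (4, 6)
VC(#11, invoked at 21): max of VC(#8)=(3, 5), VC(#9)=(4, 5), then +1 on thread thr0 → (5, 5)
VC(#12, invoked at 22): max of VC(#10)=(4, 6), then +1 on thread thr1 → (4, 7)
target: VC(#9) = (4, 5)

(4, 5)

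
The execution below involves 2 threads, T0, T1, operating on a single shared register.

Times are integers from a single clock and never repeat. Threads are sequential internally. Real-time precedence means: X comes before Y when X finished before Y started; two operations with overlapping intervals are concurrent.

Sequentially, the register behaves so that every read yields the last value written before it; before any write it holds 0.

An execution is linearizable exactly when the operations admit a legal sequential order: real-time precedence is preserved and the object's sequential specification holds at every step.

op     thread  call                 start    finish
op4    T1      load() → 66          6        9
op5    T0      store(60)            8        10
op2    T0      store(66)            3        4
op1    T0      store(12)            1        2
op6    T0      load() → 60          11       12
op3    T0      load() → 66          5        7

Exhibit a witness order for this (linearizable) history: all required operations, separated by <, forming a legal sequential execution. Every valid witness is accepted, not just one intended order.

step 1: op1 store(12) — value 12
step 2: op2 store(66) — value 66
step 3: op3 load() → 66 — value 66
step 4: op4 load() → 66 — value 66
step 5: op5 store(60) — value 60
step 6: op6 load() → 60 — value 60

op1 < op2 < op3 < op4 < op5 < op6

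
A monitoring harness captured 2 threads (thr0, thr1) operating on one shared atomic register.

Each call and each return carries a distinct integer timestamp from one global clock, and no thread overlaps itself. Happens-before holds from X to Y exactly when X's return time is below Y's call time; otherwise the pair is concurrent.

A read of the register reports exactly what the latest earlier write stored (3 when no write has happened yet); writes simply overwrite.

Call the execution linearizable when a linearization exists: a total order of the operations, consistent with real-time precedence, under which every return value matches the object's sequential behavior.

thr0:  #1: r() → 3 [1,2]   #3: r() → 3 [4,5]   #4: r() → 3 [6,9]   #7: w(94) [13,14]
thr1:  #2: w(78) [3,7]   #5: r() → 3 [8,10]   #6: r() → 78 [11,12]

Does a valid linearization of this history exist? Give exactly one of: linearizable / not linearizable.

already the first 10 events (up to #5's response at time 10) admit no linearization; the first 9 still do
the 5 completed operations admit 5 real-time orders; each fails the atomic register replay
one such order, #1, #2, #3, #4, #5, breaks at step 3 where #3 r() → 3 is illegal
one such order, #1, #2, #3, #5, #4, breaks at step 3 where #3 r() → 3 is illegal

not linearizable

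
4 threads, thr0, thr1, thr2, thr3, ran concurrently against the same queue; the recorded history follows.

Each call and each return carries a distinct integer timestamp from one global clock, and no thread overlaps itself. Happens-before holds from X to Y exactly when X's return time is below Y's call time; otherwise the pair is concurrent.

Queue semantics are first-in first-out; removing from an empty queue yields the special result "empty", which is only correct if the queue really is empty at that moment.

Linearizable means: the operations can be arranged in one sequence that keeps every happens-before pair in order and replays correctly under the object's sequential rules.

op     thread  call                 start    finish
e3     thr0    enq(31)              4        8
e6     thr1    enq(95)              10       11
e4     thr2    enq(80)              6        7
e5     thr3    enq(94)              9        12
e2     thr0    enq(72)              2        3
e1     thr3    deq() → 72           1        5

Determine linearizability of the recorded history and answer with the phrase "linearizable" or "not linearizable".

linearizable

witness order: e2, e1, e3, e4, e5, e6
after step 1 (e2 enq(72)): queue <72>
after step 2 (e1 deq() → 72): queue <>
after step 3 (e3 enq(31)): queue <31>
after step 4 (e4 enq(80)): queue <31,80>
after step 5 (e5 enq(94)): queue <31,80,94>
after step 6 (e6 enq(95)): queue <31,80,94,95>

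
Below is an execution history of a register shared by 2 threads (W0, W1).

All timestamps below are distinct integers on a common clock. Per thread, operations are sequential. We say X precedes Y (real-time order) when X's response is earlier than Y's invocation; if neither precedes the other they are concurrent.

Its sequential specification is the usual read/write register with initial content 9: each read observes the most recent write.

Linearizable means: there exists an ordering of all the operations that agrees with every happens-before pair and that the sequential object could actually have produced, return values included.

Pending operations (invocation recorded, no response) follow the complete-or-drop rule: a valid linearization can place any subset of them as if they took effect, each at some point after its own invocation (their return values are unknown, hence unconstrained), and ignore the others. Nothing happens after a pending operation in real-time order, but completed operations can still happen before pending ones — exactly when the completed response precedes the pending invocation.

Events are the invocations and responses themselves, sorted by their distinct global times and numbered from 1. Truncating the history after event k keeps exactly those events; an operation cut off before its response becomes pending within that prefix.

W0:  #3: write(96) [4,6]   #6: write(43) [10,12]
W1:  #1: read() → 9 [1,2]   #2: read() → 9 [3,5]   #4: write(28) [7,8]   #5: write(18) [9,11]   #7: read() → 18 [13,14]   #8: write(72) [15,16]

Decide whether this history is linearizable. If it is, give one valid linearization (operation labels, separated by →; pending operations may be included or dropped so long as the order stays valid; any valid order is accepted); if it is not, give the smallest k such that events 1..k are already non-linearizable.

step 1: #1 read() → 9 — value 9
step 2: #2 read() → 9 — value 9
step 3: #3 write(96) — value 96
step 4: #4 write(28) — value 28
step 5: #6 write(43) — value 43
step 6: #5 write(18) — value 18
step 7: #7 read() → 18 — value 18
step 8: #8 write(72) — value 72

linearizable — witness: #1 → #2 → #3 → #4 → #6 → #5 → #7 → #8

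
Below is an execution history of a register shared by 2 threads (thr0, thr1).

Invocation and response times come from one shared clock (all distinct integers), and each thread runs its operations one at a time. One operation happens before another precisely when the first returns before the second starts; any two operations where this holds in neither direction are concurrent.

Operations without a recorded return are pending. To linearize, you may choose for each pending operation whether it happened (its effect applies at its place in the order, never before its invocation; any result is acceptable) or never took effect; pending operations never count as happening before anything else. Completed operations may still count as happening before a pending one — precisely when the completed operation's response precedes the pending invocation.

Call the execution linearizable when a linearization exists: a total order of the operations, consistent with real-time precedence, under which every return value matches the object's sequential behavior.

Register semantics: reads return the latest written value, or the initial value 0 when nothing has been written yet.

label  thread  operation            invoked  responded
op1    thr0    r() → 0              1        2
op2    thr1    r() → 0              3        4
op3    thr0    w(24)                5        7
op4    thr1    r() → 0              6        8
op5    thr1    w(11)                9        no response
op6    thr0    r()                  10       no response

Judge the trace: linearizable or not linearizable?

witness order: op1, op2, op4, op3
1. op1 r() → 0, leaving value 0
2. op2 r() → 0, leaving value 0
3. op4 r() → 0, leaving value 0
4. op3 w(24), leaving value 24

linearizable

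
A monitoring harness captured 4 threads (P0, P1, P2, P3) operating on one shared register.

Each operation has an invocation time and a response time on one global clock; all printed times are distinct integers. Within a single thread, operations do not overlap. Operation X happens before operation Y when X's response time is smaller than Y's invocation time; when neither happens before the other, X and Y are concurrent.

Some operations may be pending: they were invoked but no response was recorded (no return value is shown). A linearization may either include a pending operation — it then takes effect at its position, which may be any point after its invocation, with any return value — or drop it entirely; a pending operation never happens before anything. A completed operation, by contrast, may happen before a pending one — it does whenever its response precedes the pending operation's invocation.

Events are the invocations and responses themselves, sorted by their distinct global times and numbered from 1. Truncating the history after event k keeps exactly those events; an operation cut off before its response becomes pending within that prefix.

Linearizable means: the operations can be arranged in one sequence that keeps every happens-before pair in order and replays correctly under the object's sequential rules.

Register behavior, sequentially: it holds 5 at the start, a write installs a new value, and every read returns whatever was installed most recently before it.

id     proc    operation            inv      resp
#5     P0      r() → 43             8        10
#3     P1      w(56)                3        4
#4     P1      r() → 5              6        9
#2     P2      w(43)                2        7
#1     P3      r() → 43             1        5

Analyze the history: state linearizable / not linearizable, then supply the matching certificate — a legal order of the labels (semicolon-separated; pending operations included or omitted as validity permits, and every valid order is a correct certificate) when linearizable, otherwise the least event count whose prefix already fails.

not linearizable — minimal violating prefix: 9 events

events 1..8 are fine; event 9 — the response of #4 at time 9 — makes the prefix non-linearizable
checked exhaustively: 8 real-time-consistent orders of 4 completed operations, zero legal register replays
completion choices over the 1 pending operation (#5) were checked; none helps
sample order #1, #2, #3, #4 (pending dropped) stalls at step 1 — #1 r() → 43 has no legal effect
sample order #1, #3, #2, #4 (pending dropped) stalls at step 1 — #1 r() → 43 has no legal effect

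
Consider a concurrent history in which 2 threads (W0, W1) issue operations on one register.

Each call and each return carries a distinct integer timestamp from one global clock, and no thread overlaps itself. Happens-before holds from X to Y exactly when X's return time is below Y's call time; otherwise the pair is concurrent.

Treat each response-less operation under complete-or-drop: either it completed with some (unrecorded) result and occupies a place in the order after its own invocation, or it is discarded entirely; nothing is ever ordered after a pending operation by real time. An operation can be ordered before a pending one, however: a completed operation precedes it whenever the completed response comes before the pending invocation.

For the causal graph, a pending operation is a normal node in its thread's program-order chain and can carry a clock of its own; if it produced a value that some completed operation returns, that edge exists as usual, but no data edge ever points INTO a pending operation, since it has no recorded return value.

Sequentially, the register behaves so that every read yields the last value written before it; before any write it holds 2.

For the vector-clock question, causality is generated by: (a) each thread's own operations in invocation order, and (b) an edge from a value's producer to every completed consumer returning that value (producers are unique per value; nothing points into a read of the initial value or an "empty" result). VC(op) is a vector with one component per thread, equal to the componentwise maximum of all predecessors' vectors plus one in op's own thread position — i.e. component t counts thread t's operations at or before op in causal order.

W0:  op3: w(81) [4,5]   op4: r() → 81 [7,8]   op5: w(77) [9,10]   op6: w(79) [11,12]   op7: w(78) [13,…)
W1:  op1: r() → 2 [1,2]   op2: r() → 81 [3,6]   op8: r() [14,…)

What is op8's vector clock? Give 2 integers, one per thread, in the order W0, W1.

(1, 3)

invoked at 1, op1 has no predecessors; its own W1 bump gives (0, 1)
invoked at 4, op3 has no predecessors; its own W0 bump gives (1, 0)
op4, invoked 7, takes VC(op3)=(1, 0) under max, adds 1 for W0 → (2, 0)
op2, invoked 3, takes VC(op1)=(0, 1), VC(op3)=(1, 0) under max, adds 1 for W1 → (1, 2)
op5, invoked 9, takes VC(op4)=(2, 0) under max, adds 1 for W0 → (3, 0)
op8, invoked 14, takes VC(op2)=(1, 2) under max, adds 1 for W1 → (1, 3)
op6, invoked 11, takes VC(op5)=(3, 0) under max, adds 1 for W0 → (4, 0)
op7, invoked 13, takes VC(op6)=(4, 0) under max, adds 1 for W0 → (5, 0)
target: VC(op8) = (1, 3)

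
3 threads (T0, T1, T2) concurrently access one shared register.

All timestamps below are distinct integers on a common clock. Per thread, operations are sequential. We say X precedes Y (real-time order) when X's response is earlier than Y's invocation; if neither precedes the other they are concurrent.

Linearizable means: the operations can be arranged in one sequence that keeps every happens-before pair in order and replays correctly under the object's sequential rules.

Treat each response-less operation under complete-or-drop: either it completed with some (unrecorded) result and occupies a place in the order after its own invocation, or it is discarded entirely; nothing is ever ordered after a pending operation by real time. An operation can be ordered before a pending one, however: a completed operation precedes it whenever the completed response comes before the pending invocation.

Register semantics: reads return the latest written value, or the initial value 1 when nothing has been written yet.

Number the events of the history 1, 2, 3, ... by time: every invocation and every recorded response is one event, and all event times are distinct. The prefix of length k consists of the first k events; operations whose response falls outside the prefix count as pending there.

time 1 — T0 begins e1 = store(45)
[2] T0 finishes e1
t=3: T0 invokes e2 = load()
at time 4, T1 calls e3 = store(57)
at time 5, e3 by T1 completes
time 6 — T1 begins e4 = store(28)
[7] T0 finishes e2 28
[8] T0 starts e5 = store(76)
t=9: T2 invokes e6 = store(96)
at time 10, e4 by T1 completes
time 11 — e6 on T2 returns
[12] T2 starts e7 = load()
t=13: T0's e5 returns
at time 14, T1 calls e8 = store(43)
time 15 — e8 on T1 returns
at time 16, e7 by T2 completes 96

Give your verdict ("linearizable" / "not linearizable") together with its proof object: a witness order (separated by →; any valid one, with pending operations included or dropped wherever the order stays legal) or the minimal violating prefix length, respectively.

1. e1 store(45), leaving value 45
2. e3 store(57), leaving value 57
3. e4 store(28), leaving value 28
4. e2 load() → 28, leaving value 28
5. e5 store(76), leaving value 76
6. e6 store(96), leaving value 96
7. e7 load() → 96, leaving value 96
8. e8 store(43), leaving value 43

linearizable — witness: e1 → e3 → e4 → e2 → e5 → e6 → e7 → e8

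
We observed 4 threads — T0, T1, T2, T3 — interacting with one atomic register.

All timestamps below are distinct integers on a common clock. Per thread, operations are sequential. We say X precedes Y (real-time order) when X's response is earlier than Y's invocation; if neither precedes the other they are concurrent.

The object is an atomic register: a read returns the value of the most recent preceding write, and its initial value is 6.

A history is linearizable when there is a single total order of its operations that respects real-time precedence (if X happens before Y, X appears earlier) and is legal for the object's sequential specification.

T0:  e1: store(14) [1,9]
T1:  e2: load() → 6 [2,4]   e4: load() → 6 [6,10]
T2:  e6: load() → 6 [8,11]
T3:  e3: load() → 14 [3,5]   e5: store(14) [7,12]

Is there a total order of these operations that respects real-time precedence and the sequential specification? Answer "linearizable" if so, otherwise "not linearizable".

events 1..9 are fine; event 10 — the response of e4 at time 10 — makes the prefix non-linearizable
real-time-consistent orders of the 4 completed operations: 8 — all fail the atomic register replay
include/drop combinations of the 2 pending operations (e5, e6) were all tried; none helps
sample order e1, e2, e3, e4 (pending dropped) stalls at step 2 — e2 load() → 6 has no legal effect
sample order e1, e3, e2, e4 (pending dropped) stalls at step 3 — e2 load() → 6 has no legal effect

not linearizable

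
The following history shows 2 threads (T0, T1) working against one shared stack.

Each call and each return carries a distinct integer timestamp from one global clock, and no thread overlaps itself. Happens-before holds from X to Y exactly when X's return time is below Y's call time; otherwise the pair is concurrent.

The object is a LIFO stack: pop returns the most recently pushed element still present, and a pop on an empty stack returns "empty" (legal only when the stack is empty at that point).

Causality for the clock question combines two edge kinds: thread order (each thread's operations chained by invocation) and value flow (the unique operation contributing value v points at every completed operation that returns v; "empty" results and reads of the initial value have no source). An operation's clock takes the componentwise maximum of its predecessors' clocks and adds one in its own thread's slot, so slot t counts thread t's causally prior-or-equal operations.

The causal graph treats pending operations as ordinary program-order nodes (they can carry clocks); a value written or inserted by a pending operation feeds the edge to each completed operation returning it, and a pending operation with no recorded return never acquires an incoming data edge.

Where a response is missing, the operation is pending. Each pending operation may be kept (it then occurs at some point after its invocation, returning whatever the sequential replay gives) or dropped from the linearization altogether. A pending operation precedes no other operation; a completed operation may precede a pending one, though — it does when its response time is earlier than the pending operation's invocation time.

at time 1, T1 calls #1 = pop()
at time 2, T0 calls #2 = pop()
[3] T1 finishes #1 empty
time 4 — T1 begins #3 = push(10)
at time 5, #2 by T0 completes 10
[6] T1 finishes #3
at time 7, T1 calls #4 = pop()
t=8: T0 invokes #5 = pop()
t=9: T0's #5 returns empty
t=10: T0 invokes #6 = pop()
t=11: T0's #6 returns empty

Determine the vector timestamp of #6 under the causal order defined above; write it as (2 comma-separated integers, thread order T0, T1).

no predecessors for #1 (invoked 1): T1 increments from zero → (0, 1)
#3 (invocation 4): componentwise max over VC(#1)=(0, 1), +1 at T1, giving (0, 2)
#4 (invocation 7): componentwise max over VC(#3)=(0, 2), +1 at T1, giving (0, 3)
#2 (invocation 2): componentwise max over VC(#3)=(0, 2), +1 at T0, giving (1, 2)
#5 (invocation 8): componentwise max over VC(#2)=(1, 2), +1 at T0, giving (2, 2)
#6 (invocation 10): componentwise max over VC(#5)=(2, 2), +1 at T0, giving (3, 2)
target: VC(#6) = (3, 2)

(3, 2)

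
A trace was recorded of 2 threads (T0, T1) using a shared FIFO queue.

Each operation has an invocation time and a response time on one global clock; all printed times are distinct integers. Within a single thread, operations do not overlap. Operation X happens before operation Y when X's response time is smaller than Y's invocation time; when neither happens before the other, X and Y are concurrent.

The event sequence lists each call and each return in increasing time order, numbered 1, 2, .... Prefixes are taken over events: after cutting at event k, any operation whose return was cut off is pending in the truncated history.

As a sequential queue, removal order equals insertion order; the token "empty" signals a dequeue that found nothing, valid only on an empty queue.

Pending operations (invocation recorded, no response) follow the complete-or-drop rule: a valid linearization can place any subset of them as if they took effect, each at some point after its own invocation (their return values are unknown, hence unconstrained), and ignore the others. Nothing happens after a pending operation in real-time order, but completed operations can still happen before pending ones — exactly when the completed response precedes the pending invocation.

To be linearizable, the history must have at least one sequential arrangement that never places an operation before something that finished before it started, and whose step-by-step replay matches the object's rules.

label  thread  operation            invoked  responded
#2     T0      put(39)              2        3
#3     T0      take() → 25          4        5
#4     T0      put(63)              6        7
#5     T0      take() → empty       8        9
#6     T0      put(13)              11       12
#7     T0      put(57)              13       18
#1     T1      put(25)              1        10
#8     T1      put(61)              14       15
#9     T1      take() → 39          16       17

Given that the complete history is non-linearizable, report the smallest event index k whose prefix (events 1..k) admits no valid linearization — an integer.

9

events 1..8 are linearizable, e.g. via #1, #2, #3, #4:
1. #1 put(25) (pending, included), leaving queue <25>
2. #2 put(39), leaving queue <25,39>
3. #3 take() → 25, leaving queue <39>
4. #4 put(63), leaving queue <39,63>
event 9 — #5's response, time 9 — after it, nothing linearizes
completion choices over the 1 pending operation (#1) were checked; none helps
e.g. #2, #3, #4, #5 (pending dropped): illegal at step 2, since #3 take() → 25 cannot apply there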